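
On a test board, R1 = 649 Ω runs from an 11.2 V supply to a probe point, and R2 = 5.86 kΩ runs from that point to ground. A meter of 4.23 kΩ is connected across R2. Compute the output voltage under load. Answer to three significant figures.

V_out ≈ 8.86 V

The load sits in parallel with R2: R2‖R_L = (5860 × 4230) / (5860 + 4230) = 2457 Ω.
V_out = 11.2 × 2457 / (649 + 2457) = 11.2 × 2457/3106 = 8.86 V.
(Unloaded it would have been 10.1 V.)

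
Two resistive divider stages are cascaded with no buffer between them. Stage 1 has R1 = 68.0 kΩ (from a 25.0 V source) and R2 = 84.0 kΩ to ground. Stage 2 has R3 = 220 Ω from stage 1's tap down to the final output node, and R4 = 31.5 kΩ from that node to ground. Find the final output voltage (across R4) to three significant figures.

Stage 2 presents R3+R4 = 31720 Ω as a load on stage 1's tap.
Stage 1's lower leg becomes R2‖(R3+R4) = 23030 Ω, so V_mid = 25.0 × 23030/91030 = 6.324 V.
Stage 2 is itself unloaded: V_out = V_mid × R4/(R3+R4) = 6.324 × 31500/31720 = 6.28 V.

V_out ≈ 6.28 V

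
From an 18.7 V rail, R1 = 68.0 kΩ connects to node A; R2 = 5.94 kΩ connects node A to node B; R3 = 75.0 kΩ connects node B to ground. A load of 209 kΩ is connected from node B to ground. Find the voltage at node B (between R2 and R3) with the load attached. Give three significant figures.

V ≈ 7.99 V

At node B, R3 is in parallel with the load: R3‖R_L = 55.19 kΩ.
Below node A the resistance is R2 + (R3‖R_L) = 61.13 kΩ, so V_A = 18.7 × 61.13/129.1 = 8.853 V.
Then V_B = V_A × (R3‖R_L)/(R2 + R3‖R_L) = 8.853 × 55.19/61.13 = 7.99 V.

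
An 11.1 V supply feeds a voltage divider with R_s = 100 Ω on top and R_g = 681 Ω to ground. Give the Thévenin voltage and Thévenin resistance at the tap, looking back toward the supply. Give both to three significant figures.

V_th is the open-circuit tap voltage: 11.1 × 681/(100 + 681) = 9.68 V.
With the supply zeroed, R_s and R_g appear in parallel from the tap: R_th = R_s‖R_g = (100 × 681)/781.0 = 87.2 Ω.

V_th = 9.68 V, R_th = 87.2 Ω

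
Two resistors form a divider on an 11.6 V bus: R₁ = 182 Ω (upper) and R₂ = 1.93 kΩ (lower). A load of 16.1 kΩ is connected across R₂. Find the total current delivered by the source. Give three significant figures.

I ≈ 6.09 mA

R₂‖R_L = 1723 Ω, so the source sees R₁ + R₂‖R_L = 1905 Ω.
I = 11.6 V / 1905 Ω = 6.09 mA.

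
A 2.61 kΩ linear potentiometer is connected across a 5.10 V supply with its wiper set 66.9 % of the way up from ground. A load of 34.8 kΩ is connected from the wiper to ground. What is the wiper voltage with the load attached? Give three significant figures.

V ≈ 3.36 V

The wiper splits the pot into (1−α)R = 863.9 Ω above and αR = 1746 Ω below.
Lower section ‖ load = 1663 Ω.
V_wiper = 5.10 × 1663/(863.9 + 1663) = 3.36 V.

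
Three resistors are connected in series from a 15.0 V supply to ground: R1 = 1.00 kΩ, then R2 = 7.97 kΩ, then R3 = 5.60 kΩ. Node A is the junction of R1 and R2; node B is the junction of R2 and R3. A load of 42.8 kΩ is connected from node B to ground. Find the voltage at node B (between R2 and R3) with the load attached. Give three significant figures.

At node B, R3 is in parallel with the load: R3‖R_L = 4.952 kΩ.
Below node A the resistance is R2 + (R3‖R_L) = 12.92 kΩ, so V_A = 15.0 × 12.92/13.92 = 13.92 V.
Then V_B = V_A × (R3‖R_L)/(R2 + R3‖R_L) = 13.92 × 4.952/12.92 = 5.34 V.

V ≈ 5.34 V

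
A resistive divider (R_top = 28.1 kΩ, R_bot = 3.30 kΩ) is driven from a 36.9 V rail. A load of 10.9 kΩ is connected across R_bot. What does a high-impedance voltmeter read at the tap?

The load sits in parallel with R_bot: R_bot‖R_L = (3.30 × 10.9) / (3.30 + 10.9) = 2.533 kΩ.
V_out = 36.9 × 2.533 / (28.1 + 2.533) = 36.9 × 2.533/30.63 = 3.05 V.

V_out ≈ 3.05 V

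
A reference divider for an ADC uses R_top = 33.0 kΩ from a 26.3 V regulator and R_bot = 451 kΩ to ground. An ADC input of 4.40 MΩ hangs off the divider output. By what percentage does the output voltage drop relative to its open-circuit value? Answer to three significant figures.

The divider's output (Thévenin) resistance is R_top‖R_bot = 30.75 kΩ.
Fractional drop under load = R_th/(R_th + R_L) = 30.75 / (30.75 + 4400) = 0.006940.
So the output falls by 0.694 %.

0.694 %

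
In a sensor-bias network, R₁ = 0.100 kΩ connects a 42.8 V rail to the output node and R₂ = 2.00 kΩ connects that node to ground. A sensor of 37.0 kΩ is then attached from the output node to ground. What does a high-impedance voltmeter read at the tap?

V_out ≈ 40.7 V

The load sits in parallel with R₂: R₂‖R_L = (2000 × 37000) / (2000 + 37000) = 1897 Ω.
V_out = 42.8 × 1897 / (100 + 1897) = 42.8 × 1897/1997 = 40.7 V.
(Unloaded it would have been 40.8 V.)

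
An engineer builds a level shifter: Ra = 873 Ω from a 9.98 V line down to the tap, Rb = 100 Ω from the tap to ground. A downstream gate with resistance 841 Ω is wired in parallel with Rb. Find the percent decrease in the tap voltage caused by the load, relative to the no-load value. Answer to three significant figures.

Unloaded V = 9.98 × 100/973.0 = 1.0257 V.
Loaded: Rb‖R_L = 89.37 Ω, giving V = 9.98 × 89.37/962.4 = 0.92682 V.
Drop = (1.0257 − 0.92682) / 1.0257 = 9.64 %.

9.64 %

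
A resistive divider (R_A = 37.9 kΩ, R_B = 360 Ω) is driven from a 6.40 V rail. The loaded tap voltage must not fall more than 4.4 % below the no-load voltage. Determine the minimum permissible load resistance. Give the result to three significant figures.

R_L(min) ≈ 7.75 kΩ

Output resistance R_th = R_A‖R_B = (37900 × 360)/38260 = 356.6 Ω.
The fractional drop is R_th/(R_th + R_L); requiring this ≤ 0.0440 gives R_L ≥ R_th(1/0.0440 − 1) = 356.6 × 21.73 = 7.75 kΩ.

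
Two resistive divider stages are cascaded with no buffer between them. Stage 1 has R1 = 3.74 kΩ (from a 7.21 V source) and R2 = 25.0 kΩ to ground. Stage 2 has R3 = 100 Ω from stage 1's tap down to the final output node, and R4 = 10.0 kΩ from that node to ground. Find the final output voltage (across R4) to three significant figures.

Stage 2 presents R3+R4 = 10100 Ω as a load on stage 1's tap.
Stage 1's lower leg becomes R2‖(R3+R4) = 7194 Ω, so V_mid = 7.21 × 7194/10930 = 4.744 V.
Stage 2 is itself unloaded: V_out = V_mid × R4/(R3+R4) = 4.744 × 10000/10100 = 4.70 V.

V_out ≈ 4.70 V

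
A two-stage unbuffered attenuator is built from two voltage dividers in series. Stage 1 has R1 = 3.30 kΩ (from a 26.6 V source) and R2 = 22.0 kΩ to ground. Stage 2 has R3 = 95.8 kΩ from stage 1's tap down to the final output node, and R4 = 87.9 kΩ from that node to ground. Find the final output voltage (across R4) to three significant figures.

V_out ≈ 10.9 V

Stage 2 presents R3+R4 = 183.7 kΩ as a load on stage 1's tap.
Stage 1's lower leg becomes R2‖(R3+R4) = 19.65 kΩ, so V_mid = 26.6 × 19.65/22.95 = 22.77 V.
Stage 2 is itself unloaded: V_out = V_mid × R4/(R3+R4) = 22.77 × 87.9/183.7 = 10.9 V.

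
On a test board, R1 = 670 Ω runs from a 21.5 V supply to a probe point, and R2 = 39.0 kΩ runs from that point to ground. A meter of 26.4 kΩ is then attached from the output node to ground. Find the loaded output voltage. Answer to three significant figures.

The load sits in parallel with R2: R2‖R_L = (39000 × 26400) / (39000 + 26400) = 15740 Ω.
V_out = 21.5 × 15740 / (670 + 15740) = 21.5 × 15740/16410 = 20.6 V.

V_out ≈ 20.6 V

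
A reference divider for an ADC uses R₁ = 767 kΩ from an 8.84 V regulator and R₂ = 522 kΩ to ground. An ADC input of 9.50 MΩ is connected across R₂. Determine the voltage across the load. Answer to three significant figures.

V_out ≈ 3.47 V

The load sits in parallel with R₂: R₂‖R_L = (522 × 9500) / (522 + 9500) = 494.8 kΩ.
V_out = 8.84 × 494.8 / (767 + 494.8) = 8.84 × 494.8/1262 = 3.47 V.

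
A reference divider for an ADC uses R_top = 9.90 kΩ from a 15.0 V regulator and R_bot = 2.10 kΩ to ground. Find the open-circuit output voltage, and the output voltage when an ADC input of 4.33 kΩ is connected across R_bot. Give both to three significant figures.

Unloaded: 2.62 V; loaded: 1.87 V

Open-circuit: V = 15.0 × 2.10/(9.90 + 2.10) = 2.62 V.
With the load, R_bot becomes R_bot‖R_L = 1.414 kΩ, so V = 15.0 × 1.414/11.31 = 1.87 V.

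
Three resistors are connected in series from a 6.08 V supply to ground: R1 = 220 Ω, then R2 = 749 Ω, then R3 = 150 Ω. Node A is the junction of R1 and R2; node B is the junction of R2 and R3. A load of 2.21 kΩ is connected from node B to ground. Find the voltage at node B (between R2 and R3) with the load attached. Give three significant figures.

At node B, R3 is in parallel with the load: R3‖R_L = 140.5 Ω.
Below node A the resistance is R2 + (R3‖R_L) = 889.5 Ω, so V_A = 6.08 × 889.5/1109 = 4.874 V.
Then V_B = V_A × (R3‖R_L)/(R2 + R3‖R_L) = 4.874 × 140.5/889.5 = 0.770 V.

V ≈ 0.770 V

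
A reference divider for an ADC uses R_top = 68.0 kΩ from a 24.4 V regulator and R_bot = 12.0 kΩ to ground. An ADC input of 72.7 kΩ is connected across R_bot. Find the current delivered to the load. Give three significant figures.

R_bot‖R_L = 10.30 kΩ; V_out = 24.4 × 10.30/78.30 = 3.210 V.
I_L = V_out / R_L = 3.210 / 72.7 kΩ = 0.0441 mA.

I_L ≈ 0.0441 mA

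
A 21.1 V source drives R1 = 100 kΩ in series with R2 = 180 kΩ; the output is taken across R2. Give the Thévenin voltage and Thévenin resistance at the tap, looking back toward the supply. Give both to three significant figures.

V_th = 13.6 V, R_th = 64.3 kΩ

V_th is the open-circuit tap voltage: 21.1 × 180/(100 + 180) = 13.6 V.
With the supply zeroed, R1 and R2 appear in parallel from the tap: R_th = R1‖R2 = (100 × 180)/280.0 = 64.3 kΩ.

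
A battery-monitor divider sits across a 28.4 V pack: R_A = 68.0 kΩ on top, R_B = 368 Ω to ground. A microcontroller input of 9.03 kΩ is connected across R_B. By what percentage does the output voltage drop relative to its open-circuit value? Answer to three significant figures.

The divider's output (Thévenin) resistance is R_A‖R_B = 366.0 Ω.
Fractional drop under load = R_th/(R_th + R_L) = 366.0 / (366.0 + 9030) = 0.03895.
So the output falls by 3.90 %.

3.90 %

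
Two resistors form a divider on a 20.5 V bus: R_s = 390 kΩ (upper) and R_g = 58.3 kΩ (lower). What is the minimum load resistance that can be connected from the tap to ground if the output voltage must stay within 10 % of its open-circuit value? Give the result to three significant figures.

Output resistance R_th = R_s‖R_g = (390 × 58.3)/448.3 = 50.72 kΩ.
The fractional drop is R_th/(R_th + R_L); requiring this ≤ 0.100 gives R_L ≥ R_th(1/0.100 − 1) = 50.72 × 9.000 = 456 kΩ.

R_L(min) ≈ 456 kΩ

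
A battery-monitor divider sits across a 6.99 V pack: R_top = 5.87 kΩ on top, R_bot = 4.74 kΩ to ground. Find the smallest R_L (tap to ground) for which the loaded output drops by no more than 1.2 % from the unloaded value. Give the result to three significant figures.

R_L(min) ≈ 216 kΩ

Output resistance R_th = R_top‖R_bot = (5.87 × 4.74)/10.61 = 2.622 kΩ.
The fractional drop is R_th/(R_th + R_L); requiring this ≤ 0.0120 gives R_L ≥ R_th(1/0.0120 − 1) = 2.622 × 82.33 = 216 kΩ.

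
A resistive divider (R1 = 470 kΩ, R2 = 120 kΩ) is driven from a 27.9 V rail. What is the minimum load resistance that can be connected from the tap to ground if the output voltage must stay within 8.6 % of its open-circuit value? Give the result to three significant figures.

R_L(min) ≈ 1.02 MΩ

Output resistance R_th = R1‖R2 = (470 × 120)/590.0 = 95.59 kΩ.
The fractional drop is R_th/(R_th + R_L); requiring this ≤ 0.0860 gives R_L ≥ R_th(1/0.0860 − 1) = 95.59 × 10.63 = 1.02 MΩ.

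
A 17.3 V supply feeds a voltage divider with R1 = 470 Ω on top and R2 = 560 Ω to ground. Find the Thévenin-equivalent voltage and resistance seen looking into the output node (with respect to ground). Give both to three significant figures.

V_th is the open-circuit tap voltage: 17.3 × 560/(470 + 560) = 9.41 V.
With the supply zeroed, R1 and R2 appear in parallel from the tap: R_th = R1‖R2 = (470 × 560)/1030 = 256 Ω.

V_th = 9.41 V, R_th = 256 Ω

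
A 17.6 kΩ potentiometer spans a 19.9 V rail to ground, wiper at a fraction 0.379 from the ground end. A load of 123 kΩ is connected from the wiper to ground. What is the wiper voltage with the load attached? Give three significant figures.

V ≈ 7.30 V

The wiper splits the pot into (1−α)R = 10.93 kΩ above and αR = 6.670 kΩ below.
Lower section ‖ load = 6.327 kΩ.
V_wiper = 19.9 × 6.327/(10.93 + 6.327) = 7.30 V.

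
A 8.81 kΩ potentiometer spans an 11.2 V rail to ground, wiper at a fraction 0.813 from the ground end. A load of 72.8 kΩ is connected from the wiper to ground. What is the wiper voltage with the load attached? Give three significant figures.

V ≈ 8.94 V

The wiper splits the pot into (1−α)R = 1.647 kΩ above and αR = 7.163 kΩ below.
Lower section ‖ load = 6.521 kΩ.
V_wiper = 11.2 × 6.521/(1.647 + 6.521) = 8.94 V.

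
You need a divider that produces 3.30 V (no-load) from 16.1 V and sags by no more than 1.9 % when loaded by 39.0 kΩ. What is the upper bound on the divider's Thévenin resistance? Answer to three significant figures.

R_th ≤ 755 Ω

Loading drop = R_th/(R_th + R_L) ≤ 0.0190, so R_th ≤ R_L · ε/(1−ε) = 39.0 kΩ × 0.0190/0.9810 = 755 Ω.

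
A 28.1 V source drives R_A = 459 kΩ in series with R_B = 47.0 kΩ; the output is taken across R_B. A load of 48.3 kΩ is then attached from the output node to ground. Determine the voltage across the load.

The load sits in parallel with R_B: R_B‖R_L = (47.0 × 48.3) / (47.0 + 48.3) = 23.82 kΩ.
V_out = 28.1 × 23.82 / (459 + 23.82) = 28.1 × 23.82/482.8 = 1.39 V.

V_out ≈ 1.39 V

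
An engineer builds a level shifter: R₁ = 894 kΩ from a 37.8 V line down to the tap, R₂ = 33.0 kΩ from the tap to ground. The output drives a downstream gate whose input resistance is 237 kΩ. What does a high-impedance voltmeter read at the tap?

V_out ≈ 1.19 V

The load sits in parallel with R₂: R₂‖R_L = (33.0 × 237) / (33.0 + 237) = 28.97 kΩ.
V_out = 37.8 × 28.97 / (894 + 28.97) = 37.8 × 28.97/923.0 = 1.19 V.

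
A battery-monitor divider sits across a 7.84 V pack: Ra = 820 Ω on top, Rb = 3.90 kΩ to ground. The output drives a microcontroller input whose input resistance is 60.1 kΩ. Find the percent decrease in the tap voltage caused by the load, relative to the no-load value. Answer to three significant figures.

The divider's output (Thévenin) resistance is Ra‖Rb = 677.5 Ω.
Fractional drop under load = R_th/(R_th + R_L) = 677.5 / (677.5 + 60100) = 0.01115.
So the output falls by 1.11 %.

1.11 %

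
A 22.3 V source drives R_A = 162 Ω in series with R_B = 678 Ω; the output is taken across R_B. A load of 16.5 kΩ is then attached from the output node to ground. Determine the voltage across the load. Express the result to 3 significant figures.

The load sits in parallel with R_B: R_B‖R_L = (678 × 16500) / (678 + 16500) = 651.2 Ω.
V_out = 22.3 × 651.2 / (162 + 651.2) = 22.3 × 651.2/813.2 = 17.9 V.

V_out ≈ 17.9 V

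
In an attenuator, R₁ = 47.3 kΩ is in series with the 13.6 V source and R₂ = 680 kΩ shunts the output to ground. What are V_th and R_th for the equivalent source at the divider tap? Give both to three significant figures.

V_th = 12.7 V, R_th = 44.2 kΩ

V_th is the open-circuit tap voltage: 13.6 × 680/(47.3 + 680) = 12.7 V.
With the supply zeroed, R₁ and R₂ appear in parallel from the tap: R_th = R₁‖R₂ = (47.3 × 680)/727.3 = 44.2 kΩ.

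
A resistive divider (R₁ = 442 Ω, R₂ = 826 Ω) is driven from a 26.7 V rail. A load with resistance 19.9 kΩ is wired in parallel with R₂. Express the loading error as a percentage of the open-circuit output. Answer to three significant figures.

1.43 %

The divider's output (Thévenin) resistance is R₁‖R₂ = 287.9 Ω.
Fractional drop under load = R_th/(R_th + R_L) = 287.9 / (287.9 + 19900) = 0.01426.
So the output falls by 1.43 %.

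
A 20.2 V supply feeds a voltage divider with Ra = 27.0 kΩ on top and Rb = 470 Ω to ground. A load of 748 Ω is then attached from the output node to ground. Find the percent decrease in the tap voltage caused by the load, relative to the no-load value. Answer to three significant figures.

Unloaded V = 20.2 × 470/27470 = 0.3456 V.
Loaded: Rb‖R_L = 288.6 Ω, giving V = 20.2 × 288.6/27290 = 0.2137 V.
Drop = (0.3456 − 0.2137) / 0.3456 = 38.2 %.

38.2 %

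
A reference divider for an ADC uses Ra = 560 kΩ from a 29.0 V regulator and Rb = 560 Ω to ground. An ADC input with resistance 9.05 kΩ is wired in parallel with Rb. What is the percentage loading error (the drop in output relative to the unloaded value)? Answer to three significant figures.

5.82 %

The divider's output (Thévenin) resistance is Ra‖Rb = 559.4 Ω.
Fractional drop under load = R_th/(R_th + R_L) = 559.4 / (559.4 + 9050) = 0.05822.
So the output falls by 5.82 %.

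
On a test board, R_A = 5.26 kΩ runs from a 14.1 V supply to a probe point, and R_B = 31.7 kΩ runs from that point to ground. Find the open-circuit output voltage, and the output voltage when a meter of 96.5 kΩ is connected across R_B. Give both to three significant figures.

Unloaded: 12.1 V; loaded: 11.6 V

Open-circuit: V = 14.1 × 31.7/(5.26 + 31.7) = 12.1 V.
With the load, R_B becomes R_B‖R_L = 23.86 kΩ, so V = 14.1 × 23.86/29.12 = 11.6 V.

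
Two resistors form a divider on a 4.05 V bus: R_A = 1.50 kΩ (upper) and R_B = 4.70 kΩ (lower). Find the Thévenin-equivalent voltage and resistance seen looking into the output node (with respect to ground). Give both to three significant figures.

V_th = 3.07 V, R_th = 1.14 kΩ

V_th is the open-circuit tap voltage: 4.05 × 4.70/(1.50 + 4.70) = 3.07 V.
With the supply zeroed, R_A and R_B appear in parallel from the tap: R_th = R_A‖R_B = (1.50 × 4.70)/6.200 = 1.14 kΩ.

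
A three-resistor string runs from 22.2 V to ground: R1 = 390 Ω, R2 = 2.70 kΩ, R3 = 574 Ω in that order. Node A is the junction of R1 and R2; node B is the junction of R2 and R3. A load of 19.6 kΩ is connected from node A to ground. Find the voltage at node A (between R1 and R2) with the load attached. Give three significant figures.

V ≈ 19.5 V

Below node A the series string R2+R3 = 3274 Ω sits in parallel with the 19600 Ω load: 2805 Ω.
V_A = 22.2 × 2805/(390 + 2805) = 19.5 V.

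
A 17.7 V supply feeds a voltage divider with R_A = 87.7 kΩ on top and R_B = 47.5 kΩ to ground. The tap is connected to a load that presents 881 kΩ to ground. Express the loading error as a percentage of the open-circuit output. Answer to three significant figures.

The divider's output (Thévenin) resistance is R_A‖R_B = 30.81 kΩ.
Fractional drop under load = R_th/(R_th + R_L) = 30.81 / (30.81 + 881) = 0.03379.
So the output falls by 3.38 %.

3.38 %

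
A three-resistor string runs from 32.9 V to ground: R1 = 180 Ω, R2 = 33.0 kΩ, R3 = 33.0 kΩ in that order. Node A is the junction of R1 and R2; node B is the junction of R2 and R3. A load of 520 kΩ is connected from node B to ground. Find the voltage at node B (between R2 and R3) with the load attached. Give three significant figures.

V ≈ 15.9 V

At node B, R3 is in parallel with the load: R3‖R_L = 31030 Ω.
Below node A the resistance is R2 + (R3‖R_L) = 64030 Ω, so V_A = 32.9 × 64030/64210 = 32.81 V.
Then V_B = V_A × (R3‖R_L)/(R2 + R3‖R_L) = 32.81 × 31030/64030 = 15.9 V.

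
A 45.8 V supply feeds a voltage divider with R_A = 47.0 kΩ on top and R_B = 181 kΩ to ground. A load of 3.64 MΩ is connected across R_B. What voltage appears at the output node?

V_out ≈ 36.0 V

The load sits in parallel with R_B: R_B‖R_L = (181 × 3640) / (181 + 3640) = 172.4 kΩ.
V_out = 45.8 × 172.4 / (47.0 + 172.4) = 45.8 × 172.4/219.4 = 36.0 V.
(Unloaded it would have been 36.4 V.)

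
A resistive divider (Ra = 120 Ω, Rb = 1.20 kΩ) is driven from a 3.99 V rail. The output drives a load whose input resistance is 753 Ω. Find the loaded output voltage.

The load sits in parallel with Rb: Rb‖R_L = (1200 × 753) / (1200 + 753) = 462.7 Ω.
V_out = 3.99 × 462.7 / (120 + 462.7) = 3.99 × 462.7/582.7 = 3.17 V.

V_out ≈ 3.17 V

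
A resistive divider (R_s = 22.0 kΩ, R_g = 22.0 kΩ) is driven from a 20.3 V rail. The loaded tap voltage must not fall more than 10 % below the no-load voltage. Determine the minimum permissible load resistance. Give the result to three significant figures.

R_L(min) ≈ 99.0 kΩ

Output resistance R_th = R_s‖R_g = (22.0 × 22.0)/44.00 = 11.00 kΩ.
The fractional drop is R_th/(R_th + R_L); requiring this ≤ 0.100 gives R_L ≥ R_th(1/0.100 − 1) = 11.00 × 9.000 = 99.0 kΩ.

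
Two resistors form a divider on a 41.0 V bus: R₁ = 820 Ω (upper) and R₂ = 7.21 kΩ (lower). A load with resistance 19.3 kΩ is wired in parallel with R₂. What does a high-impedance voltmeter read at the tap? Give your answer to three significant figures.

The load sits in parallel with R₂: R₂‖R_L = (7210 × 19300) / (7210 + 19300) = 5249 Ω.
V_out = 41.0 × 5249 / (820 + 5249) = 41.0 × 5249/6069 = 35.5 V.

V_out ≈ 35.5 V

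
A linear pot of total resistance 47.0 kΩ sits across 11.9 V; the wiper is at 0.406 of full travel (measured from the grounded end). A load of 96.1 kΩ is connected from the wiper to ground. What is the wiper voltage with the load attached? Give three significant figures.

The wiper splits the pot into (1−α)R = 27.92 kΩ above and αR = 19.08 kΩ below.
Lower section ‖ load = 15.92 kΩ.
V_wiper = 11.9 × 15.92/(27.92 + 15.92) = 4.32 V.

V ≈ 4.32 V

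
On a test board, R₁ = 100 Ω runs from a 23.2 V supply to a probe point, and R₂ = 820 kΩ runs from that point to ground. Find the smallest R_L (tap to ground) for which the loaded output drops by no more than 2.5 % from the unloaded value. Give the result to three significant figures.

R_L(min) ≈ 3.90 kΩ

Output resistance R_th = R₁‖R₂ = (100 × 820000)/820100 = 99.99 Ω.
The fractional drop is R_th/(R_th + R_L); requiring this ≤ 0.0250 gives R_L ≥ R_th(1/0.0250 − 1) = 99.99 × 39.00 = 3.90 kΩ.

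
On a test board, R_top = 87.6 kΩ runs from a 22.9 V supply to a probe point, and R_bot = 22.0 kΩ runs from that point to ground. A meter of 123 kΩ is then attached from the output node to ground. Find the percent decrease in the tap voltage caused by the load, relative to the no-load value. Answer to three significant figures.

12.5 %

Unloaded V = 22.9 × 22.0/109.6 = 4.5967 V.
Loaded: R_bot‖R_L = 18.66 kΩ, giving V = 22.9 × 18.66/106.3 = 4.0218 V.
Drop = (4.5967 − 4.0218) / 4.5967 = 12.5 %.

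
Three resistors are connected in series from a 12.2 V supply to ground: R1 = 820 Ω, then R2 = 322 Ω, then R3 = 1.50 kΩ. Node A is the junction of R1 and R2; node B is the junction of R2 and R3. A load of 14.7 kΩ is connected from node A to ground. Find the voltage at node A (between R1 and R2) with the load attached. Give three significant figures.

Below node A the series string R2+R3 = 1822 Ω sits in parallel with the 14700 Ω load: 1621 Ω.
V_A = 12.2 × 1621/(820 + 1621) = 8.10 V.

V ≈ 8.10 V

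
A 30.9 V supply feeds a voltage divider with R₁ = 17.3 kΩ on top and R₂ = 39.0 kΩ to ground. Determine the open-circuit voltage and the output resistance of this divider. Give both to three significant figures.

V_th is the open-circuit tap voltage: 30.9 × 39.0/(17.3 + 39.0) = 21.4 V.
With the supply zeroed, R₁ and R₂ appear in parallel from the tap: R_th = R₁‖R₂ = (17.3 × 39.0)/56.30 = 12.0 kΩ.

V_th = 21.4 V, R_th = 12.0 kΩ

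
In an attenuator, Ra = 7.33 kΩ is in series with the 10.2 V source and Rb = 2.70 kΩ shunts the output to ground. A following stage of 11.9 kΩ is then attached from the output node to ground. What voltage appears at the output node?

The load sits in parallel with Rb: Rb‖R_L = (2.70 × 11.9) / (2.70 + 11.9) = 2.201 kΩ.
V_out = 10.2 × 2.201 / (7.33 + 2.201) = 10.2 × 2.201/9.531 = 2.36 V.

V_out ≈ 2.36 V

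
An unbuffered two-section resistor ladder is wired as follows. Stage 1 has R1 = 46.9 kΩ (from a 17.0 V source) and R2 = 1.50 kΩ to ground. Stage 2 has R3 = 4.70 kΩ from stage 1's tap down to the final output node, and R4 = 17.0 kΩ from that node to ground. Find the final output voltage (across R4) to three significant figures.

V_out ≈ 0.387 V

Stage 2 presents R3+R4 = 21.70 kΩ as a load on stage 1's tap.
Stage 1's lower leg becomes R2‖(R3+R4) = 1.403 kΩ, so V_mid = 17.0 × 1.403/48.30 = 0.4938 V.
Stage 2 is itself unloaded: V_out = V_mid × R4/(R3+R4) = 0.4938 × 17.0/21.70 = 0.387 V.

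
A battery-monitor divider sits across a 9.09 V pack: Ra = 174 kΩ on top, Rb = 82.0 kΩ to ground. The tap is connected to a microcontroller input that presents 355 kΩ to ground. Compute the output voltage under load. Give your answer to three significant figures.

The load sits in parallel with Rb: Rb‖R_L = (82.0 × 355) / (82.0 + 355) = 66.61 kΩ.
V_out = 9.09 × 66.61 / (174 + 66.61) = 9.09 × 66.61/240.6 = 2.52 V.

V_out ≈ 2.52 V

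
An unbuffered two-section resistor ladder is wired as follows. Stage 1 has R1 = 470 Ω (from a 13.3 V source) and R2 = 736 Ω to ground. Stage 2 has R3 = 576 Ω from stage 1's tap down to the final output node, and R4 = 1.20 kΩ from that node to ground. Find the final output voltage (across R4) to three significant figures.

V_out ≈ 4.72 V

Stage 2 presents R3+R4 = 1776 Ω as a load on stage 1's tap.
Stage 1's lower leg becomes R2‖(R3+R4) = 520.4 Ω, so V_mid = 13.3 × 520.4/990.4 = 6.988 V.
Stage 2 is itself unloaded: V_out = V_mid × R4/(R3+R4) = 6.988 × 1200/1776 = 4.72 V.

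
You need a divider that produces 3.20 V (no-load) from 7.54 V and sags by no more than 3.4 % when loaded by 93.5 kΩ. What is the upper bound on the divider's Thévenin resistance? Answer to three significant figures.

Loading drop = R_th/(R_th + R_L) ≤ 0.0340, so R_th ≤ R_L · ε/(1−ε) = 93.5 kΩ × 0.0340/0.9660 = 3.29 kΩ.
(Any R1, R2 with R2/(R1+R2) = 0.424 and R1‖R2 ≤ 3.29 kΩ will meet the spec.)

R_th ≤ 3.29 kΩ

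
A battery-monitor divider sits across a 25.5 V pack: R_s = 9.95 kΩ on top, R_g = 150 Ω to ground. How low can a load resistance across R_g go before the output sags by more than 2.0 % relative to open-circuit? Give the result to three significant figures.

R_L(min) ≈ 7.24 kΩ

Output resistance R_th = R_s‖R_g = (9950 × 150)/10100 = 147.8 Ω.
The fractional drop is R_th/(R_th + R_L); requiring this ≤ 0.0200 gives R_L ≥ R_th(1/0.0200 − 1) = 147.8 × 49.00 = 7.24 kΩ.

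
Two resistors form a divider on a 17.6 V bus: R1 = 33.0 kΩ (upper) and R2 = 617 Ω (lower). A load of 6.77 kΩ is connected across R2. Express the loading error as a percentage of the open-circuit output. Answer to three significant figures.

8.21 %

Unloaded V = 17.6 × 617/33620 = 0.32303 V.
Loaded: R2‖R_L = 565.5 Ω, giving V = 17.6 × 565.5/33570 = 0.29650 V.
Drop = (0.32303 − 0.29650) / 0.32303 = 8.21 %.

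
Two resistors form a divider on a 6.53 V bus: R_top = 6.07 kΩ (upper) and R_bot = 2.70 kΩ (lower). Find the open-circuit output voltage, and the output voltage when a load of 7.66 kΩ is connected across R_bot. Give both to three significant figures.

Open-circuit: V = 6.53 × 2.70/(6.07 + 2.70) = 2.01 V.
With the load, R_bot becomes R_bot‖R_L = 1.996 kΩ, so V = 6.53 × 1.996/8.066 = 1.62 V.

Unloaded: 2.01 V; loaded: 1.62 V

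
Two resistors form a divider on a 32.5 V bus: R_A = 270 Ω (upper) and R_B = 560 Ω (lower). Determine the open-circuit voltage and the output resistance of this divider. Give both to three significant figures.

V_th is the open-circuit tap voltage: 32.5 × 560/(270 + 560) = 21.9 V.
With the supply zeroed, R_A and R_B appear in parallel from the tap: R_th = R_A‖R_B = (270 × 560)/830.0 = 182 Ω.

V_th = 21.9 V, R_th = 182 Ω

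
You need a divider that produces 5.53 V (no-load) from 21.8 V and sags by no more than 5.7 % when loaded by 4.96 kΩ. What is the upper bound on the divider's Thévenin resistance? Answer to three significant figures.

Loading drop = R_th/(R_th + R_L) ≤ 0.0570, so R_th ≤ R_L · ε/(1−ε) = 4.96 kΩ × 0.0570/0.9430 = 300 Ω.

R_th ≤ 300 Ω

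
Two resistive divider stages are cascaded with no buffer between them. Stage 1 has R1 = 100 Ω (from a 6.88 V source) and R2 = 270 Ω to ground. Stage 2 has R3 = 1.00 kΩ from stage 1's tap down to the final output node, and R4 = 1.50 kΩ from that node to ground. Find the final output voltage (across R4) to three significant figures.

Stage 2 presents R3+R4 = 2500 Ω as a load on stage 1's tap.
Stage 1's lower leg becomes R2‖(R3+R4) = 243.7 Ω, so V_mid = 6.88 × 243.7/343.7 = 4.878 V.
Stage 2 is itself unloaded: V_out = V_mid × R4/(R3+R4) = 4.878 × 1500/2500 = 2.93 V.

V_out ≈ 2.93 V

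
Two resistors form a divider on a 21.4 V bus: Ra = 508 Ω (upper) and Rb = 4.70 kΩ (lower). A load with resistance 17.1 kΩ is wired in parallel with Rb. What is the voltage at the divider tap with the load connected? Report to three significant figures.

V_out ≈ 18.8 V

The load sits in parallel with Rb: Rb‖R_L = (4700 × 17100) / (4700 + 17100) = 3687 Ω.
V_out = 21.4 × 3687 / (508 + 3687) = 21.4 × 3687/4195 = 18.8 V.
(Unloaded it would have been 19.3 V.)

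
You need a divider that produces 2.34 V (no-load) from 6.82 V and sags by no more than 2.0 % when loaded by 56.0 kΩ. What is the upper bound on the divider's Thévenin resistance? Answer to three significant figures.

Loading drop = R_th/(R_th + R_L) ≤ 0.0200, so R_th ≤ R_L · ε/(1−ε) = 56.0 kΩ × 0.0200/0.9800 = 1.14 kΩ.

R_th ≤ 1.14 kΩ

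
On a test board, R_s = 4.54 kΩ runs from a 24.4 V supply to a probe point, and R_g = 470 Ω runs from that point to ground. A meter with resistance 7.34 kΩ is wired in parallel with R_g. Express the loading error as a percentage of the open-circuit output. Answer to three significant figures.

5.48 %

The divider's output (Thévenin) resistance is R_s‖R_g = 425.9 Ω.
Fractional drop under load = R_th/(R_th + R_L) = 425.9 / (425.9 + 7340) = 0.05484.
So the output falls by 5.48 %.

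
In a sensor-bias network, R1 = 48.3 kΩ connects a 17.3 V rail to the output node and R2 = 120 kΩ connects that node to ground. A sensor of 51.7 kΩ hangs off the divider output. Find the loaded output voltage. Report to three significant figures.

V_out ≈ 7.40 V

The load sits in parallel with R2: R2‖R_L = (120 × 51.7) / (120 + 51.7) = 36.13 kΩ.
V_out = 17.3 × 36.13 / (48.3 + 36.13) = 17.3 × 36.13/84.43 = 7.40 V.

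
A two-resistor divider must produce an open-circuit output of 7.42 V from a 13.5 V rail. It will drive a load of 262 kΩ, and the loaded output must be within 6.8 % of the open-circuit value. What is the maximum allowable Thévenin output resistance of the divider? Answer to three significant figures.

R_th ≤ 19.1 kΩ

Loading drop = R_th/(R_th + R_L) ≤ 0.0680, so R_th ≤ R_L · ε/(1−ε) = 262 kΩ × 0.0680/0.9320 = 19.1 kΩ.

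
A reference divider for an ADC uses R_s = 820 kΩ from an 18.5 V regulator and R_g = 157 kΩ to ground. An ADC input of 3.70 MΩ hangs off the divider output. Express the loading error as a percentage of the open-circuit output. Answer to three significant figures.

The divider's output (Thévenin) resistance is R_s‖R_g = 131.8 kΩ.
Fractional drop under load = R_th/(R_th + R_L) = 131.8 / (131.8 + 3700) = 0.03439.
So the output falls by 3.44 %.

3.44 %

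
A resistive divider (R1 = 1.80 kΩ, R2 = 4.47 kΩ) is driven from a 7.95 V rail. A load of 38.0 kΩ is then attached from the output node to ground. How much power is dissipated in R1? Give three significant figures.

Total resistance from the source is R1 + (R2‖R_L) = 5.800 kΩ, so I = 7.95/5.800 kΩ = 1.371 mA.
P = I²·R1 = (1.371 mA)² × 1.80 kΩ = 3.38 mW.

P ≈ 3.38 mW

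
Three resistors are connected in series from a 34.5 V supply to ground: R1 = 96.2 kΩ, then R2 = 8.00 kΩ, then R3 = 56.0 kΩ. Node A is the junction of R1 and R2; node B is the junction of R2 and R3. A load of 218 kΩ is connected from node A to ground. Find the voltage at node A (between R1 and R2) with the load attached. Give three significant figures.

Below node A the series string R2+R3 = 64.00 kΩ sits in parallel with the 218 kΩ load: 49.48 kΩ.
V_A = 34.5 × 49.48/(96.2 + 49.48) = 11.7 V.

V ≈ 11.7 V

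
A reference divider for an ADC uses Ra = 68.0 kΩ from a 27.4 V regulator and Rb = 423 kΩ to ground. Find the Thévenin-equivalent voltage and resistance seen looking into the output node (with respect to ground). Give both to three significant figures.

V_th is the open-circuit tap voltage: 27.4 × 423/(68.0 + 423) = 23.6 V.
With the supply zeroed, Ra and Rb appear in parallel from the tap: R_th = Ra‖Rb = (68.0 × 423)/491.0 = 58.6 kΩ.

V_th = 23.6 V, R_th = 58.6 kΩ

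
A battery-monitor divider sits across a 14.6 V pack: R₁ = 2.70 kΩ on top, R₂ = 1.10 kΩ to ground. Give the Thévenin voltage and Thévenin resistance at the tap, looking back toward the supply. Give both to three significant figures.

V_th = 4.23 V, R_th = 782 Ω

V_th is the open-circuit tap voltage: 14.6 × 1.10/(2.70 + 1.10) = 4.23 V.
With the supply zeroed, R₁ and R₂ appear in parallel from the tap: R_th = R₁‖R₂ = (2.70 × 1.10)/3.800 = 782 Ω.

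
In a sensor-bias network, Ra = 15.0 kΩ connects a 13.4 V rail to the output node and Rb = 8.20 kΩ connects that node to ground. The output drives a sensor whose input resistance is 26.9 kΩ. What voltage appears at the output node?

V_out ≈ 3.96 V

The load sits in parallel with Rb: Rb‖R_L = (8.20 × 26.9) / (8.20 + 26.9) = 6.284 kΩ.
V_out = 13.4 × 6.284 / (15.0 + 6.284) = 13.4 × 6.284/21.28 = 3.96 V.
(Unloaded it would have been 4.74 V.)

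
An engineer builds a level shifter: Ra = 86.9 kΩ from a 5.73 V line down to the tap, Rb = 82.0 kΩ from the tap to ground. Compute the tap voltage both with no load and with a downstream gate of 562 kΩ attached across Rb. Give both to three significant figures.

Open-circuit: V = 5.73 × 82.0/(86.9 + 82.0) = 2.78 V.
With the load, Rb becomes Rb‖R_L = 71.56 kΩ, so V = 5.73 × 71.56/158.5 = 2.59 V.

Unloaded: 2.78 V; loaded: 2.59 V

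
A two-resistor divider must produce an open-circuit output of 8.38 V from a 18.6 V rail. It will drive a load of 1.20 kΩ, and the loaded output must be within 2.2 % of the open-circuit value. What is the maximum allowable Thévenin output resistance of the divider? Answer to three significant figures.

R_th ≤ 27.0 Ω

Loading drop = R_th/(R_th + R_L) ≤ 0.0220, so R_th ≤ R_L · ε/(1−ε) = 1.20 kΩ × 0.0220/0.9780 = 27.0 Ω.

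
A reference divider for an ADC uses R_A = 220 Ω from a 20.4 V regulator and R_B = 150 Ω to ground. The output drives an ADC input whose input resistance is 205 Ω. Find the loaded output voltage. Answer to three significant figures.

The load sits in parallel with R_B: R_B‖R_L = (150 × 205) / (150 + 205) = 86.62 Ω.
V_out = 20.4 × 86.62 / (220 + 86.62) = 20.4 × 86.62/306.6 = 5.76 V.

V_out ≈ 5.76 V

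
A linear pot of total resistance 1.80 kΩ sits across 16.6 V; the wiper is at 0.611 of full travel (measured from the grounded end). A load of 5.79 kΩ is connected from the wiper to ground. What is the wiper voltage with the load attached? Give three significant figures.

V ≈ 9.44 V

The wiper splits the pot into (1−α)R = 700.2 Ω above and αR = 1100 Ω below.
Lower section ‖ load = 924.2 Ω.
V_wiper = 16.6 × 924.2/(700.2 + 924.2) = 9.44 V.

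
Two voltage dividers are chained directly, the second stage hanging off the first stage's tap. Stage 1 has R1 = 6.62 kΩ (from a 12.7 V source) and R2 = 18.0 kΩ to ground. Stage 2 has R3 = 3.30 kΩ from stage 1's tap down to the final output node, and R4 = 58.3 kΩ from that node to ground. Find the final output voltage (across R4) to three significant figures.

V_out ≈ 8.15 V

Stage 2 presents R3+R4 = 61.60 kΩ as a load on stage 1's tap.
Stage 1's lower leg becomes R2‖(R3+R4) = 13.93 kΩ, so V_mid = 12.7 × 13.93/20.55 = 8.609 V.
Stage 2 is itself unloaded: V_out = V_mid × R4/(R3+R4) = 8.609 × 58.3/61.60 = 8.15 V.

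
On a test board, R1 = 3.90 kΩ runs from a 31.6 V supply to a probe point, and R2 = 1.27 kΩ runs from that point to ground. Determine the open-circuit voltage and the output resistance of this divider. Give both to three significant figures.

V_th = 7.76 V, R_th = 958 Ω

V_th is the open-circuit tap voltage: 31.6 × 1.27/(3.90 + 1.27) = 7.76 V.
With the supply zeroed, R1 and R2 appear in parallel from the tap: R_th = R1‖R2 = (3.90 × 1.27)/5.170 = 958 Ω.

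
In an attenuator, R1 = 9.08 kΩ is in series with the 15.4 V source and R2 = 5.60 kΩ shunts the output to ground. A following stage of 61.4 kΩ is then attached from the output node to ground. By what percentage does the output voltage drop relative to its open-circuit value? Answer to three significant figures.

The divider's output (Thévenin) resistance is R1‖R2 = 3.464 kΩ.
Fractional drop under load = R_th/(R_th + R_L) = 3.464 / (3.464 + 61.4) = 0.05340.
So the output falls by 5.34 %.

5.34 %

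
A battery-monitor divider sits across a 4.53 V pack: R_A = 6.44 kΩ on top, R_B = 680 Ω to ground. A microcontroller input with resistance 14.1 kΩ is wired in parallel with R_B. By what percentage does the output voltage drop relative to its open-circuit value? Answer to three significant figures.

The divider's output (Thévenin) resistance is R_A‖R_B = 615.1 Ω.
Fractional drop under load = R_th/(R_th + R_L) = 615.1 / (615.1 + 14100) = 0.04180.
So the output falls by 4.18 %.

4.18 %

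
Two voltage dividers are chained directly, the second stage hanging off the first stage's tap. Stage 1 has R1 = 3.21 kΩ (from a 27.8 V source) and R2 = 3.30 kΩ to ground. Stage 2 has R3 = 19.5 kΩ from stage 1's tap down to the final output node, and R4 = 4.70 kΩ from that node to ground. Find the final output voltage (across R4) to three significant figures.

Stage 2 presents R3+R4 = 24.20 kΩ as a load on stage 1's tap.
Stage 1's lower leg becomes R2‖(R3+R4) = 2.904 kΩ, so V_mid = 27.8 × 2.904/6.114 = 13.20 V.
Stage 2 is itself unloaded: V_out = V_mid × R4/(R3+R4) = 13.20 × 4.70/24.20 = 2.56 V.

V_out ≈ 2.56 V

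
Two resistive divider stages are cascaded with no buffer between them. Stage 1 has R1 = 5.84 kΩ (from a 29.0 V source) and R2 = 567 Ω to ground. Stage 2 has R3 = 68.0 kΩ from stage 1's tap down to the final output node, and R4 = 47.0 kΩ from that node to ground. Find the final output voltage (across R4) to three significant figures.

Stage 2 presents R3+R4 = 115000 Ω as a load on stage 1's tap.
Stage 1's lower leg becomes R2‖(R3+R4) = 564.2 Ω, so V_mid = 29.0 × 564.2/6404 = 2.555 V.
Stage 2 is itself unloaded: V_out = V_mid × R4/(R3+R4) = 2.555 × 47000/115000 = 1.04 V.

V_out ≈ 1.04 V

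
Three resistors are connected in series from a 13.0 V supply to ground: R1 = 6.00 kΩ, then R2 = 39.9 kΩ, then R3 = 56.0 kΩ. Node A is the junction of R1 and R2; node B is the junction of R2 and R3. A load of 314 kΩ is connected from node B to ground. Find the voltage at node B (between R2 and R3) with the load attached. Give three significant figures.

V ≈ 6.61 V

At node B, R3 is in parallel with the load: R3‖R_L = 47.52 kΩ.
Below node A the resistance is R2 + (R3‖R_L) = 87.42 kΩ, so V_A = 13.0 × 87.42/93.42 = 12.17 V.
Then V_B = V_A × (R3‖R_L)/(R2 + R3‖R_L) = 12.17 × 47.52/87.42 = 6.61 V.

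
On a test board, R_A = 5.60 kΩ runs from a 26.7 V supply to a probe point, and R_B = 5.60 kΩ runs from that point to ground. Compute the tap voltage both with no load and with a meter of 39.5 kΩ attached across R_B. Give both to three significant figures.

Open-circuit: V = 26.7 × 5.60/(5.60 + 5.60) = 13.3 V.
With the load, R_B becomes R_B‖R_L = 4.905 kΩ, so V = 26.7 × 4.905/10.50 = 12.5 V.

Unloaded: 13.3 V; loaded: 12.5 V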